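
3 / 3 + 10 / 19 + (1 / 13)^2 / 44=215663 / 141284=1.53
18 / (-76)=-9 / 38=-0.24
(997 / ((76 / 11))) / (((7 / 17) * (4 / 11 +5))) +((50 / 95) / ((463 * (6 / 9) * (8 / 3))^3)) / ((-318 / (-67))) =11047099083695586601 / 169076186282708992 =65.34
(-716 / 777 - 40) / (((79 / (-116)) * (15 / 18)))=7376672 / 102305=72.10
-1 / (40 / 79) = -79 / 40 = -1.98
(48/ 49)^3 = 0.94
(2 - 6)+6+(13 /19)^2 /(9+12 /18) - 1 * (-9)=115666 /10469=11.05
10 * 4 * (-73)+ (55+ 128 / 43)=-123067 / 43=-2862.02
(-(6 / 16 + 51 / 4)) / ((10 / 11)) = -231 / 16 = -14.44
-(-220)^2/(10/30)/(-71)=145200/71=2045.07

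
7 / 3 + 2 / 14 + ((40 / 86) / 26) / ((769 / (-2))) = 22352872 / 9027291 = 2.48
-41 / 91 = -0.45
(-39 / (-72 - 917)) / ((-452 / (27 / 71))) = -1053 / 31738988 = -0.00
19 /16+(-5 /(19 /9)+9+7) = 4505 /304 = 14.82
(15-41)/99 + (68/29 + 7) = 26075/2871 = 9.08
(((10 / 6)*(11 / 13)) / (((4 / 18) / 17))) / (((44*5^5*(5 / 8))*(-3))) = -17 / 40625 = -0.00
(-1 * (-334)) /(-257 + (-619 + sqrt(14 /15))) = -2194380 /5755313 -167 * sqrt(210) /5755313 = -0.38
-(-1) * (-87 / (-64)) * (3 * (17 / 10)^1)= 4437 / 640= 6.93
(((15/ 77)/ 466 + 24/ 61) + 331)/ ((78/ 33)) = 725355545/ 5173532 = 140.21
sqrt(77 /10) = sqrt(770) /10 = 2.77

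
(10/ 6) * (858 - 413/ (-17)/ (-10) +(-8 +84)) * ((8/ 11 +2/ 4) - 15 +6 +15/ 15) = -715051/ 68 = -10515.46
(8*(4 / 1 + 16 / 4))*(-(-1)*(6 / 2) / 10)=19.20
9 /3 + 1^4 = 4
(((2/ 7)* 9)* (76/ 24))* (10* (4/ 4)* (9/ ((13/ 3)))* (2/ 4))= 7695/ 91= 84.56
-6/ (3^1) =-2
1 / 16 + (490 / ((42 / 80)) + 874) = 86755 / 48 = 1807.40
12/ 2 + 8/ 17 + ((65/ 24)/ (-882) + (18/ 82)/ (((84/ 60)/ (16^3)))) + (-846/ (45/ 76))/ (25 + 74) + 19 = 530108528209/ 811475280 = 653.27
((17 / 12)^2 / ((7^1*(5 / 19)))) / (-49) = -5491 / 246960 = -0.02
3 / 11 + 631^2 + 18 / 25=109494548 / 275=398161.99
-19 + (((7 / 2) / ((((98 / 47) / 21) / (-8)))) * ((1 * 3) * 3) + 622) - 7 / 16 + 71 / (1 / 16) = -12791 / 16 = -799.44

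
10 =10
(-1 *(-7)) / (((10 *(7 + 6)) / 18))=63 / 65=0.97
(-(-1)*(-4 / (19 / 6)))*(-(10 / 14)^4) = 15000 / 45619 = 0.33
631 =631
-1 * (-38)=38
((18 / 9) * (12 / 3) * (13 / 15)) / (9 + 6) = 104 / 225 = 0.46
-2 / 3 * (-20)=40 / 3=13.33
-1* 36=-36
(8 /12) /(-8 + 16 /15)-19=-993 /52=-19.10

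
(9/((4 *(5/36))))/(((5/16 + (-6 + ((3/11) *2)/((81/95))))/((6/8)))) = -288684/119935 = -2.41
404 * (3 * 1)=1212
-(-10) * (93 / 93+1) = 20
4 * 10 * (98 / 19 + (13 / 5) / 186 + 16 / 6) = 313.54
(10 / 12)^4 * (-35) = -21875 / 1296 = -16.88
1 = 1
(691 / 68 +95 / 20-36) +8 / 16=-350 / 17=-20.59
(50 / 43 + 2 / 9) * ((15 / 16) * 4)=670 / 129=5.19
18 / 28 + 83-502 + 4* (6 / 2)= -5689 / 14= -406.36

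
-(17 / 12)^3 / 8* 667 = -3276971 / 13824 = -237.05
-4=-4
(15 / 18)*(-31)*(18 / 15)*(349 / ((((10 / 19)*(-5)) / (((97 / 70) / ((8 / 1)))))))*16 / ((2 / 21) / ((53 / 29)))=3170367303 / 14500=218646.02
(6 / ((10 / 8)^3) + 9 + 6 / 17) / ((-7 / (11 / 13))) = -22341 / 14875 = -1.50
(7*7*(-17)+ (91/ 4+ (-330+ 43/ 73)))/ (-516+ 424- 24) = 332781/ 33872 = 9.82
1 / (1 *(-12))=-0.08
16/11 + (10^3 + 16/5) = 55256/55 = 1004.65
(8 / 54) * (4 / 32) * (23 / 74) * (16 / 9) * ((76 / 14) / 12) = 874 / 188811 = 0.00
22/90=11/45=0.24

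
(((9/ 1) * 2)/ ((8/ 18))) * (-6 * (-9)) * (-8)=-17496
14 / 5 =2.80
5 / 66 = 0.08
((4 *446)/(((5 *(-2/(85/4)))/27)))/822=-34119/274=-124.52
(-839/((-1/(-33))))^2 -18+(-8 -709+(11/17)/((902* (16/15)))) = 17097560195151/22304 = 766569234.00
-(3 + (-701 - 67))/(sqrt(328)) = 765 * sqrt(82)/164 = 42.24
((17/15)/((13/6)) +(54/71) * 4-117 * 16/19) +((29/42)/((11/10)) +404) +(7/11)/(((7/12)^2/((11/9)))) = 6318669871/20255235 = 311.95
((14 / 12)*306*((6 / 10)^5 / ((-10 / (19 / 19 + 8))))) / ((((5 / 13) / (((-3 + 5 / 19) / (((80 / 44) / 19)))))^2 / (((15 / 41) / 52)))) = -622663890849 / 640625000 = -971.96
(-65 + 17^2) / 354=0.63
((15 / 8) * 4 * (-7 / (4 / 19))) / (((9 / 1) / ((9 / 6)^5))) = -53865 / 256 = -210.41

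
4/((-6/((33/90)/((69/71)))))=-0.25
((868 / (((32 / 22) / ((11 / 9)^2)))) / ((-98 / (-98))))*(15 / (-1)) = -1444135 / 108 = -13371.62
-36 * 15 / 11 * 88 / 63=-480 / 7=-68.57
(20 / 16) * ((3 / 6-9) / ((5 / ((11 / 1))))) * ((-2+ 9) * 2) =-1309 / 4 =-327.25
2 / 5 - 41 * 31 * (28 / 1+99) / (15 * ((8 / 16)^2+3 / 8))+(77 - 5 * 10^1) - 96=-1296481 / 75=-17286.41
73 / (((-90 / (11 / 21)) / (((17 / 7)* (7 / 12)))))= -13651 / 22680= -0.60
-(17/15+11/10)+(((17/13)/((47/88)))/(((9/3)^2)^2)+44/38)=-9828421/9403290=-1.05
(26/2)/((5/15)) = 39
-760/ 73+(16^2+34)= 20410/ 73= 279.59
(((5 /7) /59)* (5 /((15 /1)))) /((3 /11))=55 /3717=0.01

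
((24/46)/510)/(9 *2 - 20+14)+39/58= 114382/170085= 0.67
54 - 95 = -41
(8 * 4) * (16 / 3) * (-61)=-31232 / 3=-10410.67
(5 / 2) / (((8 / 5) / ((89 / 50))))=89 / 32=2.78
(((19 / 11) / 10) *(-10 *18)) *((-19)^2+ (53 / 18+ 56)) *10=-1436210 / 11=-130564.55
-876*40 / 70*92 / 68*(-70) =805920 / 17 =47407.06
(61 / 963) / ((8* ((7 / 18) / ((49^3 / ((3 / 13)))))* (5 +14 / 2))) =13327951 / 15408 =865.00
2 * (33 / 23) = 66 / 23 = 2.87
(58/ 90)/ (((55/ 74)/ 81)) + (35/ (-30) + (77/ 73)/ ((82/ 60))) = 344890787/ 4938450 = 69.84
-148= -148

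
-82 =-82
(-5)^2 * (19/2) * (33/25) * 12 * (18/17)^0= 3762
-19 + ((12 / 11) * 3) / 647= -18.99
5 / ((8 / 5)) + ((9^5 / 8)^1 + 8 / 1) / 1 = 29569 / 4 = 7392.25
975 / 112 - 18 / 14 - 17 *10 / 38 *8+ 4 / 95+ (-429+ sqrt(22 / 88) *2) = -4855327 / 10640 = -456.33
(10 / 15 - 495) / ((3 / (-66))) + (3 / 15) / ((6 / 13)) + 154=330893 / 30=11029.77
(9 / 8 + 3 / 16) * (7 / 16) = 147 / 256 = 0.57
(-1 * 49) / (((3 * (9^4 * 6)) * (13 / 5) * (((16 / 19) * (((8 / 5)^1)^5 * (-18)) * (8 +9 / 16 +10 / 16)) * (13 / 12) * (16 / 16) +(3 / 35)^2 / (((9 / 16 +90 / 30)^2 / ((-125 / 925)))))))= 501096203125 / 4967515178144303616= 0.00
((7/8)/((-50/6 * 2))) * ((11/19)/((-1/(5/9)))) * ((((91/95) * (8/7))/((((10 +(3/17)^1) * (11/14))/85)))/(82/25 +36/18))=0.04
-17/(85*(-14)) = 1/70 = 0.01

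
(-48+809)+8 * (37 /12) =2357 /3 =785.67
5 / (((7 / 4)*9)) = 20 / 63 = 0.32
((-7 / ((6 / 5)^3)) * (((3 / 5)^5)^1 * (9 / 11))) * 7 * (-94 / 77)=26649 / 12100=2.20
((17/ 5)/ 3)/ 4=17/ 60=0.28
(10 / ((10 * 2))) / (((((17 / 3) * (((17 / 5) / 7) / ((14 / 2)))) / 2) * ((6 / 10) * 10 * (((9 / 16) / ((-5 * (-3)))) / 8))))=78400 / 867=90.43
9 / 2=4.50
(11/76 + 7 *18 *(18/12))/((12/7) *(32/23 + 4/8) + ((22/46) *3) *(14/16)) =4628750/110067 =42.05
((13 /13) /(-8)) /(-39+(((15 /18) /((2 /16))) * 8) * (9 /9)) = -3 /344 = -0.01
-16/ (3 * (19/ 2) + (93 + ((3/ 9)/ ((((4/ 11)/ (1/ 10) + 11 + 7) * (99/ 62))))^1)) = -102816/ 780821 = -0.13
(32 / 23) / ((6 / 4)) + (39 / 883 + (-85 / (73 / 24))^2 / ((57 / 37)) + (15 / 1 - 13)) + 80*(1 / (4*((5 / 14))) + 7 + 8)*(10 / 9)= 35263697706361 / 18506759031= 1905.45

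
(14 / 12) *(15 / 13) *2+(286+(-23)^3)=-154418 / 13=-11878.31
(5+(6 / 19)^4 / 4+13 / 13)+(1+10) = 2215781 / 130321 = 17.00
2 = 2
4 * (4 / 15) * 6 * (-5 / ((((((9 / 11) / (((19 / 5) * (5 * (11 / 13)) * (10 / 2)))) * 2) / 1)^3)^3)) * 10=-17520673024730574132863648249013671875 / 32867202661502827176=-533074664283871094.75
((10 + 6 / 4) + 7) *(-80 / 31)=-1480 / 31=-47.74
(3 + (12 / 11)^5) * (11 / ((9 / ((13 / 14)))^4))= 6968741195 / 1230075210672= 0.01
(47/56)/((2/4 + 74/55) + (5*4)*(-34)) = -2585/2088716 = -0.00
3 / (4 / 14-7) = -21 / 47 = -0.45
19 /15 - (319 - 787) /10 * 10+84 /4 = 7354 /15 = 490.27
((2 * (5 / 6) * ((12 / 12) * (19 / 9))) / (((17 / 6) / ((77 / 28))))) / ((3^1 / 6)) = 1045 / 153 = 6.83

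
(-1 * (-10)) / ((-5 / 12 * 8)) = -3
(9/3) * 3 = 9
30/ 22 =1.36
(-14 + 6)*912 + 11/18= -131317/18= -7295.39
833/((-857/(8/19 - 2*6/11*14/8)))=259063/179113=1.45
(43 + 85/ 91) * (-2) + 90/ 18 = -7541/ 91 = -82.87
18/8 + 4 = 25/4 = 6.25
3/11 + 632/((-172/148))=-257095/473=-543.54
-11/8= -1.38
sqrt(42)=6.48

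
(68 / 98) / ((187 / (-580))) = -1160 / 539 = -2.15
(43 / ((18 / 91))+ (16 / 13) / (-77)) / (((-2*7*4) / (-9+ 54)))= -19583125 / 112112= -174.67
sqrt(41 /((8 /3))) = sqrt(246) /4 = 3.92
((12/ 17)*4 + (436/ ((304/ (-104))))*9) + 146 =-385532/ 323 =-1193.60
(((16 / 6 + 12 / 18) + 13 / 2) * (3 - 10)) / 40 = -413 / 240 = -1.72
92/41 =2.24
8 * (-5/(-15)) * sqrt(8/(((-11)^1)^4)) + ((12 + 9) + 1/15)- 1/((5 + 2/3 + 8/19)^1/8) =16 * sqrt(2)/363 + 102812/5205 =19.81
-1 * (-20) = 20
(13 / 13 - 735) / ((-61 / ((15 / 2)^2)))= 82575 / 122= 676.84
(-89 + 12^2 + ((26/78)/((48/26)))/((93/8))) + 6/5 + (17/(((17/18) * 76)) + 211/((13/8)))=385151713/2067390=186.30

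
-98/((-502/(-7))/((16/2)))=-2744/251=-10.93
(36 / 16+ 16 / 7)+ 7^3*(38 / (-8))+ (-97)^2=54490 / 7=7784.29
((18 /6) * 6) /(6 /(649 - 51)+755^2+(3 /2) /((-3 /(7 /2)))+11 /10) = 107640 /3408745673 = 0.00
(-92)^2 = 8464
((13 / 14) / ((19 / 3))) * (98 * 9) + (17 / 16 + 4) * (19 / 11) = 461673 / 3344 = 138.06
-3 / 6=-0.50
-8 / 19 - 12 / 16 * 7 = -431 / 76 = -5.67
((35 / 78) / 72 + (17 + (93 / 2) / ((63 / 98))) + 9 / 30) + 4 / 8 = 2531119 / 28080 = 90.14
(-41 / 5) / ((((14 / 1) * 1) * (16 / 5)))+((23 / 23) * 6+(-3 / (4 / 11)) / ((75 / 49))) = 0.43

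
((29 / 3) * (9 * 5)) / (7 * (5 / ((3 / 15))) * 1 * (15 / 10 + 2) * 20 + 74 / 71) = 30885 / 869824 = 0.04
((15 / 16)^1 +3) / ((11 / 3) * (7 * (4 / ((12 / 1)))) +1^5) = 567 / 1376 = 0.41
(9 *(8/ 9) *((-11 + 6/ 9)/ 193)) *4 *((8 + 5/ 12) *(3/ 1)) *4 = -100192/ 579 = -173.04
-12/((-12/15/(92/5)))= 276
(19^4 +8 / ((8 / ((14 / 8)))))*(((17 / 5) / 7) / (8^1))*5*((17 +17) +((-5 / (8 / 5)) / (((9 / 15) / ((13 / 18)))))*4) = 18140405509 / 24192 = 749851.42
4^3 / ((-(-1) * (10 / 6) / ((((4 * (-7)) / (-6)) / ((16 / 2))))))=112 / 5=22.40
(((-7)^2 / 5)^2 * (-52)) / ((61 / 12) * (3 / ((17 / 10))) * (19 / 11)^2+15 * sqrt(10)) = -67.31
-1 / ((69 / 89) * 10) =-89 / 690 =-0.13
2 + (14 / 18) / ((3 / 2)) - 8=-148 / 27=-5.48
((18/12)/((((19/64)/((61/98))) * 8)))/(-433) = -366/403123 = -0.00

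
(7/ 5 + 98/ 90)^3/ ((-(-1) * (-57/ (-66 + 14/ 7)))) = 89915392/ 5194125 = 17.31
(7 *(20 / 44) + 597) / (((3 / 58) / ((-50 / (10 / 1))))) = -1914580 / 33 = -58017.58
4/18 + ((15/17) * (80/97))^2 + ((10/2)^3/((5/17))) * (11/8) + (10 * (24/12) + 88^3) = 133538745977515/195782472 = 682077.13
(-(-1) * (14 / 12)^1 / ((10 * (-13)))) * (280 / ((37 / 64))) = -6272 / 1443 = -4.35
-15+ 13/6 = -12.83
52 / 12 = 13 / 3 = 4.33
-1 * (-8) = 8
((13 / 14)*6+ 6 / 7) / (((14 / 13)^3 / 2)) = 98865 / 9604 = 10.29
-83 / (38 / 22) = -48.05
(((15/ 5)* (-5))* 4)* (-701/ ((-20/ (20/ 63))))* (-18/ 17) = 84120/ 119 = 706.89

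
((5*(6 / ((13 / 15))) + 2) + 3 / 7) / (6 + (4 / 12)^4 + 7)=273051 / 95914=2.85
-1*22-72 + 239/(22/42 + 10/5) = 37/53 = 0.70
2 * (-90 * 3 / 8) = -135 / 2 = -67.50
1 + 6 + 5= 12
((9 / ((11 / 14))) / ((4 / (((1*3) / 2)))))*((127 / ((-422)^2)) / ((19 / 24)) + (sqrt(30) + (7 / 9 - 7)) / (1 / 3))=-1492093827 / 18609778 + 567*sqrt(30) / 44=-9.60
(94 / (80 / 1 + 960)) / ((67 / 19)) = 893 / 34840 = 0.03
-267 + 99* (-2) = -465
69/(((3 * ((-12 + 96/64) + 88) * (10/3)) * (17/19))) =1311/13175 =0.10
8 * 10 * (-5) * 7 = -2800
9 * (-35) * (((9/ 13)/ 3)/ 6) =-315/ 26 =-12.12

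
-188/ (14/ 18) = -1692/ 7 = -241.71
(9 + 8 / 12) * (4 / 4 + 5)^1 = 58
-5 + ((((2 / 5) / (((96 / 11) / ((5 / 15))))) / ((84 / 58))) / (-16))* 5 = -484159 / 96768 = -5.00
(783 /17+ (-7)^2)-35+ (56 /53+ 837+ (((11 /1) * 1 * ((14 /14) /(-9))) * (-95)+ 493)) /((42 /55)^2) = 36357724063 /14304276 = 2541.74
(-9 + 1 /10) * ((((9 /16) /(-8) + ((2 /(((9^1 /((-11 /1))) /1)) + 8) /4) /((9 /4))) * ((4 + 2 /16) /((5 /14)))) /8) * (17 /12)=-9.96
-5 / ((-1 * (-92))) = -5 / 92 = -0.05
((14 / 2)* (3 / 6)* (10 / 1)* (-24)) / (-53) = 840 / 53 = 15.85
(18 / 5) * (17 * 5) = 306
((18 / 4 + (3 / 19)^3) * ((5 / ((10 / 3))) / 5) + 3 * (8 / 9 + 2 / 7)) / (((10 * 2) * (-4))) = -561751 / 9218496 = -0.06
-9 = -9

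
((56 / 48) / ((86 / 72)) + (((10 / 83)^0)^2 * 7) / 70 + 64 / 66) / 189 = 29039 / 2681910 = 0.01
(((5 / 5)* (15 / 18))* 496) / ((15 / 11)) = 2728 / 9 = 303.11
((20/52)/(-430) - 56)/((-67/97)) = 6073073/74906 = 81.08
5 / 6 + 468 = 2813 / 6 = 468.83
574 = 574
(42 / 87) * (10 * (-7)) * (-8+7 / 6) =20090 / 87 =230.92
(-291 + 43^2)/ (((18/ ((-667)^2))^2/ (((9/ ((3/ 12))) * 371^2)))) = 42444225013383257638/ 9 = 4716025001487028626.44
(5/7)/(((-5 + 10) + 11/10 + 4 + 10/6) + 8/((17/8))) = 2550/55447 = 0.05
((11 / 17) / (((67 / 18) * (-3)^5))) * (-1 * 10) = 0.01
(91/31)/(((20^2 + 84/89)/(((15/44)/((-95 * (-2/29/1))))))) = 704613/1849573088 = 0.00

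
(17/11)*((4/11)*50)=3400/121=28.10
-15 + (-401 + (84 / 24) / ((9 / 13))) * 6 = -2390.67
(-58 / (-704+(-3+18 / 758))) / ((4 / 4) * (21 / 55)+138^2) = 604505 / 140327765652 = 0.00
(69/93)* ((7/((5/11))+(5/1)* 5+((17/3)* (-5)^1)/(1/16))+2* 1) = -141772/465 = -304.89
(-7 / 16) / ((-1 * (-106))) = -7 / 1696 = -0.00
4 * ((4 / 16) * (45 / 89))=45 / 89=0.51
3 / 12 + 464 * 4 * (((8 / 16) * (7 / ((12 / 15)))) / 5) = 6497 / 4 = 1624.25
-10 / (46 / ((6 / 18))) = -5 / 69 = -0.07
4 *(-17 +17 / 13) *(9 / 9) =-816 / 13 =-62.77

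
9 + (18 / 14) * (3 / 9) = 66 / 7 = 9.43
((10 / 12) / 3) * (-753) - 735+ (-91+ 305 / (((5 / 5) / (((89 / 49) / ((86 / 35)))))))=-731168 / 903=-809.71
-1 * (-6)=6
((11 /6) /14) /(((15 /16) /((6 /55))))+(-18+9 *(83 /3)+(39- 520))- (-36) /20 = -130297 /525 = -248.18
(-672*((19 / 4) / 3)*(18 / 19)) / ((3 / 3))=-1008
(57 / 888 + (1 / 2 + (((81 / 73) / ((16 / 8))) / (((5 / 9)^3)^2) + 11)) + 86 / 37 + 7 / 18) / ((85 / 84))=705053329729 / 21523593750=32.76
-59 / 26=-2.27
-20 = -20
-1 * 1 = -1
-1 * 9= -9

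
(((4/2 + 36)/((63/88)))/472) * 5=0.56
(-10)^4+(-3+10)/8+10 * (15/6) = 10025.88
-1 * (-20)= 20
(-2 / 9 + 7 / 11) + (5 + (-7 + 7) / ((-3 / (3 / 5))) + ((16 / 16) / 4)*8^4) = 1029.41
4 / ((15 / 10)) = 8 / 3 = 2.67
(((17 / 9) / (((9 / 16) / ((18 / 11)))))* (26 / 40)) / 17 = 104 / 495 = 0.21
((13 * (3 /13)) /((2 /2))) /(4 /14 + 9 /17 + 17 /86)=2.96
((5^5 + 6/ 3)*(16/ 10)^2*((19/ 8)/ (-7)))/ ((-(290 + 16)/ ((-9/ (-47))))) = 237652/ 139825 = 1.70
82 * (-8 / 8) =-82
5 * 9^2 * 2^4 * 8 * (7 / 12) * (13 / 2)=196560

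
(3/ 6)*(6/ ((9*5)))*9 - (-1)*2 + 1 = 18/ 5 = 3.60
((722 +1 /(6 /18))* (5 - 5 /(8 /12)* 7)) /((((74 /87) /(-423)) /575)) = 1457434603125 /148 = 9847531102.20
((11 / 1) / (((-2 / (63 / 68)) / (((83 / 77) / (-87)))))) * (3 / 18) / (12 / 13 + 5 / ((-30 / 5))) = 3237 / 27608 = 0.12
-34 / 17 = -2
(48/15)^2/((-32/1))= -8/25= -0.32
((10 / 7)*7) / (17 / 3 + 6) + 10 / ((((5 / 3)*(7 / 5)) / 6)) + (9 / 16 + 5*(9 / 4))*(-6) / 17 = 21327 / 952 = 22.40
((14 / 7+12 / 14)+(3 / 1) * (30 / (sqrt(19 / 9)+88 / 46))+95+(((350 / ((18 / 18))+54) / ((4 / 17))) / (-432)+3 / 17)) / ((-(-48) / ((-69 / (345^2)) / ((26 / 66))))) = -855706377427 / 135996388819200+2277 * sqrt(19) / 3833960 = -0.00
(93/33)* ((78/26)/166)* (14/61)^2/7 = 1302/3397273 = 0.00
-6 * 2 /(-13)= 12 /13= 0.92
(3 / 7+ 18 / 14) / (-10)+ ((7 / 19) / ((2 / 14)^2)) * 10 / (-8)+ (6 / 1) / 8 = -29243 / 1330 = -21.99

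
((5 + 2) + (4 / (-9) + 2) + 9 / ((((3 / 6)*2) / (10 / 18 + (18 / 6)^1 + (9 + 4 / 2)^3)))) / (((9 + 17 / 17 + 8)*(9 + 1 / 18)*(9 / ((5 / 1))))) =540880 / 13203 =40.97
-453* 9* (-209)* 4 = 3408372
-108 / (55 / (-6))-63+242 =10493 / 55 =190.78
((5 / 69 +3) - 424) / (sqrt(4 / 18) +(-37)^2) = -119283708 / 387951281 +29044*sqrt(2) / 387951281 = -0.31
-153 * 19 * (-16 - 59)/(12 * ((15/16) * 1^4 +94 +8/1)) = 32300/183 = 176.50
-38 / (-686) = 19 / 343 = 0.06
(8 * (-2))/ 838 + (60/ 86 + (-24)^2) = 576.68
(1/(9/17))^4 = 83521/6561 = 12.73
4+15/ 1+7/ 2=45/ 2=22.50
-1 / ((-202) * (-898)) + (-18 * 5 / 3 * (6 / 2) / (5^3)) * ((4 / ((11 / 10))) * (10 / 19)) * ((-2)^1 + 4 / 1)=-104484305 / 37911764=-2.76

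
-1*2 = -2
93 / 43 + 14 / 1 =695 / 43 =16.16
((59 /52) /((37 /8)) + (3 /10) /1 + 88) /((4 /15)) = 1277709 /3848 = 332.04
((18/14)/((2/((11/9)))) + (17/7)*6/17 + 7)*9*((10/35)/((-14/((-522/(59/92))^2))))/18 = -69765713424/1193983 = -58431.08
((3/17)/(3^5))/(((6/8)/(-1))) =-4/4131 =-0.00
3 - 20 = -17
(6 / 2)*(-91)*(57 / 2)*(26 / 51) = -67431 / 17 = -3966.53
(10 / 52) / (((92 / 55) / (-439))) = -120725 / 2392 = -50.47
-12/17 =-0.71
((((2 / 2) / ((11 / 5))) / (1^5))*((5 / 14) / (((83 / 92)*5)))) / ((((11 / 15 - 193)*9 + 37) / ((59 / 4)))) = -33925 / 108225194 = -0.00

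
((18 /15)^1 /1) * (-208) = -1248 /5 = -249.60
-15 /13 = -1.15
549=549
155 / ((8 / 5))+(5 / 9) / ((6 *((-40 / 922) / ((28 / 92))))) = 59756 / 621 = 96.23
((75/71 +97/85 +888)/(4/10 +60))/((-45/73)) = -196090483/8201565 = -23.91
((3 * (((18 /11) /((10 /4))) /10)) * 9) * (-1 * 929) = -451494 /275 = -1641.80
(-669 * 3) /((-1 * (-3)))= -669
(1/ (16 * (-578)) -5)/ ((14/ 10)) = -3.57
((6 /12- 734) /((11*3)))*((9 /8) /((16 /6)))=-13203 /1408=-9.38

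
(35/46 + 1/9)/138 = 361/57132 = 0.01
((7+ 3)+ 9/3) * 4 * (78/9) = 1352/3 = 450.67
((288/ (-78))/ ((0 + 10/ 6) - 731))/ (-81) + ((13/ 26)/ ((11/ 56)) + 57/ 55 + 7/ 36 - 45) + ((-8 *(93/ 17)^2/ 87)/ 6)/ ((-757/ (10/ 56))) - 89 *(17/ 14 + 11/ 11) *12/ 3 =-57632098655117123/ 69477329901980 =-829.51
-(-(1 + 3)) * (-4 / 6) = -2.67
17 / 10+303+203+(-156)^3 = -37959083 / 10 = -3795908.30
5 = 5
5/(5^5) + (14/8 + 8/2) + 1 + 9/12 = 9377/1250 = 7.50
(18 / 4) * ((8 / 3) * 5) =60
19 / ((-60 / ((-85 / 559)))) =323 / 6708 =0.05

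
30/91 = 0.33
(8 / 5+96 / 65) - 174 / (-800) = 17131 / 5200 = 3.29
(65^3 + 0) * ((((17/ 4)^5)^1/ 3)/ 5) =77985645725/ 3072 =25385952.38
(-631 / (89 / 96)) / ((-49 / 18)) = 250.03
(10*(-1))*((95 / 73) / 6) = -475 / 219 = -2.17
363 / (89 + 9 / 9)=121 / 30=4.03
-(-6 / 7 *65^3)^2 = -2715080062500 / 49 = -55409797193.88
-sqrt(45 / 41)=-3 * sqrt(205) / 41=-1.05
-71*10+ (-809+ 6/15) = -7593/5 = -1518.60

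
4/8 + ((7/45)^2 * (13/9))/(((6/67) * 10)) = 589429/1093500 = 0.54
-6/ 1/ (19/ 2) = -12/ 19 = -0.63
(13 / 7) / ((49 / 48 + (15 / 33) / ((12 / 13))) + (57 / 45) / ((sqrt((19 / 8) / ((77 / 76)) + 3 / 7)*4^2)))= 2787870800 / 2269401267 - 2390960*sqrt(1342) / 2269401267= 1.19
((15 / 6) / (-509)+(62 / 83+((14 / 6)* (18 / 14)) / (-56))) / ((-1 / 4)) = -1628887 / 591458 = -2.75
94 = 94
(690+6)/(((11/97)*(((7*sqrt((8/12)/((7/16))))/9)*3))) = 25317*sqrt(42)/77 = 2130.82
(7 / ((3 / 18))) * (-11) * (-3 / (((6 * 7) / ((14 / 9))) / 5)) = 770 / 3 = 256.67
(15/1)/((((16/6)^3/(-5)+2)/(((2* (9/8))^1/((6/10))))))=-30375/968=-31.38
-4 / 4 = -1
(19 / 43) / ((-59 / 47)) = -893 / 2537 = -0.35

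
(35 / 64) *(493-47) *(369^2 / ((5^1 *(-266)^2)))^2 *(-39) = -161240796458937 / 114432263680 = -1409.05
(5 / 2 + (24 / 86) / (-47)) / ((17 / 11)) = 1.61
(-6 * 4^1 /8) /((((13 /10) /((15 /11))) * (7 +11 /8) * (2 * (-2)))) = 900 /9581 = 0.09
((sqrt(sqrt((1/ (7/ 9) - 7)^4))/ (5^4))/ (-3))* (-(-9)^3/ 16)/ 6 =-81/ 3500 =-0.02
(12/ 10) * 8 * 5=48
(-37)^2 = 1369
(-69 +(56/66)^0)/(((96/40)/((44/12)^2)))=-10285/27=-380.93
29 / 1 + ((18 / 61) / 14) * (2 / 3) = 12389 / 427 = 29.01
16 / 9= 1.78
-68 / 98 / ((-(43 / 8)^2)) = 2176 / 90601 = 0.02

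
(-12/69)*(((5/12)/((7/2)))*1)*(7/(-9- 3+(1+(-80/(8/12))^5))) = 0.00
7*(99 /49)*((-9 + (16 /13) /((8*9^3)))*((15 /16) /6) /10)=-938201 /471744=-1.99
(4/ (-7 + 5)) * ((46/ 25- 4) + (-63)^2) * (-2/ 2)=198342/ 25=7933.68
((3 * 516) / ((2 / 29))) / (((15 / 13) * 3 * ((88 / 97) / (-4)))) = -1572467 / 55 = -28590.31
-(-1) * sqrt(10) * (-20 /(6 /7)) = -70 * sqrt(10) /3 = -73.79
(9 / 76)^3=729 / 438976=0.00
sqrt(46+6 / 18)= 6.81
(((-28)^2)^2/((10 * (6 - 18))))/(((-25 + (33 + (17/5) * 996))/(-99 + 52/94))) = 88875416/598263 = 148.56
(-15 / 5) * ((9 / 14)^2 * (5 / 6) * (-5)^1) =2025 / 392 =5.17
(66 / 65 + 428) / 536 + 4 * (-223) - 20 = -911.20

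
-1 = -1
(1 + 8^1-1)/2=4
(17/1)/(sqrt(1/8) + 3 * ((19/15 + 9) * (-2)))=-209440/758887 - 850 * sqrt(2)/758887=-0.28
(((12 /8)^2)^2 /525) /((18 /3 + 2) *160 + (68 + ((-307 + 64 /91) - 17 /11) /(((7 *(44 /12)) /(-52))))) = 22869 /4676036800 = 0.00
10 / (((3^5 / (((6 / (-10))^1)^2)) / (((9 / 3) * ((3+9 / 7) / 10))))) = 2 / 105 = 0.02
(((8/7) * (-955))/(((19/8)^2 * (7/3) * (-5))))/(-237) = -97792/1397431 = -0.07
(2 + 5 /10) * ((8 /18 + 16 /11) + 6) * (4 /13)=7820 /1287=6.08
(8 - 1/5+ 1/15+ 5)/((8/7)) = 1351/120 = 11.26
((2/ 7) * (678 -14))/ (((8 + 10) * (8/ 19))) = 1577/ 63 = 25.03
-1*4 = -4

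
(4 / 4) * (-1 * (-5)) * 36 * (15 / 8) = 675 / 2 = 337.50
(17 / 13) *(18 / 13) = 306 / 169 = 1.81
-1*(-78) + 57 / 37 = 2943 / 37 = 79.54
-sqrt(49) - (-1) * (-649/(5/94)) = -61041/5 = -12208.20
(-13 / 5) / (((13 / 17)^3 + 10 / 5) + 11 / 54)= -3448926 / 3516425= -0.98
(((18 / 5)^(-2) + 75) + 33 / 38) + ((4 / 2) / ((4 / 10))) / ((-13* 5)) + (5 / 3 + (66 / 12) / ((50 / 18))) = 159086311 / 2000700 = 79.52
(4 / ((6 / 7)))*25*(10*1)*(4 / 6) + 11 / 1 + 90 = 7909 / 9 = 878.78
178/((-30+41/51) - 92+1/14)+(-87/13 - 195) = -228410622/1124279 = -203.16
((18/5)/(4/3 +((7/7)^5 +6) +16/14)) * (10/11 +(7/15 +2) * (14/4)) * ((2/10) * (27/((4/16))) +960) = 973683396/273625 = 3558.46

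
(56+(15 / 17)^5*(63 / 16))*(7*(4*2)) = 9240227479 / 2839714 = 3253.93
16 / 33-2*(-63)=4174 / 33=126.48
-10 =-10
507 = 507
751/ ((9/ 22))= 1835.78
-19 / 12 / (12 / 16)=-19 / 9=-2.11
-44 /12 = -3.67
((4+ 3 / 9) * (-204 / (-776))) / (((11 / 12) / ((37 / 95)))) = 49062 / 101365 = 0.48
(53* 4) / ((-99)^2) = 212 / 9801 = 0.02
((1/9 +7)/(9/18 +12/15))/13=640/1521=0.42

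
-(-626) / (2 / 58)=18154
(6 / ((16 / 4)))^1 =3 / 2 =1.50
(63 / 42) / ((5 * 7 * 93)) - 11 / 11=-1.00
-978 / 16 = -489 / 8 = -61.12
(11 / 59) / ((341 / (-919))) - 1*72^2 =-9482455 / 1829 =-5184.50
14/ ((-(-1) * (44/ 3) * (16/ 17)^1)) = 357/ 352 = 1.01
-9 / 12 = -3 / 4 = -0.75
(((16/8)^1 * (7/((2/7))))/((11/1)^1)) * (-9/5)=-441/55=-8.02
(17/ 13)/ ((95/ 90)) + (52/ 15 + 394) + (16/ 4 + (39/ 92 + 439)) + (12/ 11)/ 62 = 97885496023/ 116233260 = 842.15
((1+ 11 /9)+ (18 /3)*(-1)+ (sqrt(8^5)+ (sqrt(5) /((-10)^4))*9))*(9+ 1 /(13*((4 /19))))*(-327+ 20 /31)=-157663328*sqrt(2) /403-44342811*sqrt(5) /16120000+ 83758643 /7254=-541734.09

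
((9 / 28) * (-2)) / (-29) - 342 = -138843 / 406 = -341.98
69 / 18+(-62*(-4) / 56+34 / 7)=13.12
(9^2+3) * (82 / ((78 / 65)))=5740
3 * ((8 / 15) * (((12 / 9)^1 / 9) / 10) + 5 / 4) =10189 / 2700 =3.77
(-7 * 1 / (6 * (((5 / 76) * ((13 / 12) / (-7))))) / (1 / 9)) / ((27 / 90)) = 44688 / 13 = 3437.54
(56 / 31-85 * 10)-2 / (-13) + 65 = -315565 / 403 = -783.04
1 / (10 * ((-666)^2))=1 / 4435560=0.00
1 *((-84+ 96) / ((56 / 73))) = 15.64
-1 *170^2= -28900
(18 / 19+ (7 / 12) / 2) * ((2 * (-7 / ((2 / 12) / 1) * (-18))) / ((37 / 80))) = 2847600 / 703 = 4050.64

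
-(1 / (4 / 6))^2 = -9 / 4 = -2.25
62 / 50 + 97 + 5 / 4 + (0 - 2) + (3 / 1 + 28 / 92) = 231827 / 2300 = 100.79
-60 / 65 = -12 / 13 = -0.92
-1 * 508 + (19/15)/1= -7601/15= -506.73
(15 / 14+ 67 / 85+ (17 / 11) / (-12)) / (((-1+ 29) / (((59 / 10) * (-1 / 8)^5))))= -8020637 / 720607641600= -0.00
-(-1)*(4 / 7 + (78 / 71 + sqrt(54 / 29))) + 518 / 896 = 3.61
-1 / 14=-0.07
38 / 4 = 19 / 2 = 9.50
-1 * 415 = -415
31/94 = 0.33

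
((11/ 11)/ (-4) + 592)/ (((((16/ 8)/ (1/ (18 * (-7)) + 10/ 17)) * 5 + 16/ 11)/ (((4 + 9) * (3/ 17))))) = 114745059/ 1579504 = 72.65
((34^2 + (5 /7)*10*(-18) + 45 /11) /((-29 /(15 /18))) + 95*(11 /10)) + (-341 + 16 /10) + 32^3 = 1088703347 /33495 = 32503.46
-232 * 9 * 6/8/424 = -783/212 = -3.69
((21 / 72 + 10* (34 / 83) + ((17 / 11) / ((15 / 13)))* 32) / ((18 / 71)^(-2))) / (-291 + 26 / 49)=-6848592849 / 655064288890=-0.01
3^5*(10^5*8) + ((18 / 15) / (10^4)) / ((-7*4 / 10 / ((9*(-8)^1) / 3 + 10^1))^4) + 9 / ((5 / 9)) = 7776000651 / 40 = 194400016.28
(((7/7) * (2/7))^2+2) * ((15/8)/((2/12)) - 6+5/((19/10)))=30549/1862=16.41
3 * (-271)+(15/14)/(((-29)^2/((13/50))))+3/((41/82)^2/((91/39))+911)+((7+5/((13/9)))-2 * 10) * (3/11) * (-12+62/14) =-340741511529213/429524115020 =-793.30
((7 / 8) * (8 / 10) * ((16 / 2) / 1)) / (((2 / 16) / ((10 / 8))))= 56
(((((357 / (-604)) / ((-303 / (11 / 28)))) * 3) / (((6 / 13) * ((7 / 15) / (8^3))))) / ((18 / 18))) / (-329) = -583440 / 35123053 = -0.02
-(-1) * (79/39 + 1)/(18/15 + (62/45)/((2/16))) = 177/715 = 0.25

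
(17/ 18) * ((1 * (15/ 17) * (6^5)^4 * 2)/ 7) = 6093597400104960/ 7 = 870513914300708.57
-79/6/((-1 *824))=0.02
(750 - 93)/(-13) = -657/13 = -50.54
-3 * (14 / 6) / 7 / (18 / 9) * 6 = -3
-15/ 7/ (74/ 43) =-645/ 518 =-1.25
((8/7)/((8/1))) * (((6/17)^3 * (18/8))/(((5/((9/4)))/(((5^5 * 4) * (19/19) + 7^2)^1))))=27444663/343910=79.80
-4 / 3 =-1.33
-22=-22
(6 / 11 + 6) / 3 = 24 / 11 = 2.18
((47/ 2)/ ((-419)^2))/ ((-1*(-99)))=47/ 34761078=0.00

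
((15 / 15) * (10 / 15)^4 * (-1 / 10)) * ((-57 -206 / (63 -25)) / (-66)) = -4744 / 253935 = -0.02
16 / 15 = 1.07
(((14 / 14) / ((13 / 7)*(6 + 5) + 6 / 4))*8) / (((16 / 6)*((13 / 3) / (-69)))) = -8694 / 3991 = -2.18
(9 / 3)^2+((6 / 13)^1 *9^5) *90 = 2452813.62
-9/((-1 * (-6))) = -1.50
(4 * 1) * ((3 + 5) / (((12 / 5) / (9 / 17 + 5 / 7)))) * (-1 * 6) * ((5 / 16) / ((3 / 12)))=-14800 / 119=-124.37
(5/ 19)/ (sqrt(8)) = 5 * sqrt(2)/ 76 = 0.09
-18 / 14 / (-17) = 9 / 119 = 0.08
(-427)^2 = 182329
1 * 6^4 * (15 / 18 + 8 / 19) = 30888 / 19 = 1625.68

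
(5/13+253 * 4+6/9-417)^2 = 355277.13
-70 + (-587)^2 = 344499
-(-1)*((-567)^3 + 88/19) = -3463400909/19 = -182284258.37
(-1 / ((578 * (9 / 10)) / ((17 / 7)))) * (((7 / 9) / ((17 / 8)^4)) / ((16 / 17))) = -0.00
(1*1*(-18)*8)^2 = 20736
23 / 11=2.09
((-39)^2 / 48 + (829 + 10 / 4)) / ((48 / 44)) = 151921 / 192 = 791.26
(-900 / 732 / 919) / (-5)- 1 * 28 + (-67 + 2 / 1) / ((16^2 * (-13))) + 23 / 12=-1122121483 / 43053312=-26.06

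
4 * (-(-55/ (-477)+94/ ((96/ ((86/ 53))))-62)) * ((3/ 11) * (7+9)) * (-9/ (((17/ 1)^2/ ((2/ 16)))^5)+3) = 15199699617723512911781/ 4814128922467397632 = 3157.31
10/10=1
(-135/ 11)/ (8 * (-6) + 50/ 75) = 405/ 1562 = 0.26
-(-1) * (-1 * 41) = -41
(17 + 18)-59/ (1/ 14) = -791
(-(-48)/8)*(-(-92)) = 552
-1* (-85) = 85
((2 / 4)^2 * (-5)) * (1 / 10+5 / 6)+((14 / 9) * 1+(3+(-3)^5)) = -4313 / 18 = -239.61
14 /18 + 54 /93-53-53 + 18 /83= -2418163 /23157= -104.42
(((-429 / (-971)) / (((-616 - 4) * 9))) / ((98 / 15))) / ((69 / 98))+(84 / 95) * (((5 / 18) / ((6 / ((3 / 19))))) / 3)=19230175 / 8997429708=0.00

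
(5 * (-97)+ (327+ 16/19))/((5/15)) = -8958/19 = -471.47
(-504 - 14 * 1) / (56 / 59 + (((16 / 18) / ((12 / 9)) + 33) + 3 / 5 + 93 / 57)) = -8710170 / 619589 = -14.06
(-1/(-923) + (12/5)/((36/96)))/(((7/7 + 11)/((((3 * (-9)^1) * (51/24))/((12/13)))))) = -1506591/45440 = -33.16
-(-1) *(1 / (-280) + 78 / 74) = 1.05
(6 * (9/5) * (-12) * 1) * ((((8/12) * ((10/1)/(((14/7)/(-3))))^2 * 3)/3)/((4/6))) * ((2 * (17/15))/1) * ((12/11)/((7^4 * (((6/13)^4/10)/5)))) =-873966600/26411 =-33091.01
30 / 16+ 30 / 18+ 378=9157 / 24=381.54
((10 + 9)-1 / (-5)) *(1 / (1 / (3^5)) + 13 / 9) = 4693.33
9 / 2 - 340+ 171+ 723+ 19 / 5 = 5623 / 10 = 562.30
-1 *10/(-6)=5/3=1.67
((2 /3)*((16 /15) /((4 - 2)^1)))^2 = 256 /2025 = 0.13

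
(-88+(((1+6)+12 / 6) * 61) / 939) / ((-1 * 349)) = 27361 / 109237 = 0.25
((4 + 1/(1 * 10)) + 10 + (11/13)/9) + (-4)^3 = -58273/1170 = -49.81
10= 10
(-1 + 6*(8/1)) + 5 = 52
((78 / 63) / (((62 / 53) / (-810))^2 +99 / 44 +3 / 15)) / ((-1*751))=-15972535800 / 23737020675193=-0.00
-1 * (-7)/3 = 7/3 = 2.33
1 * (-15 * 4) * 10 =-600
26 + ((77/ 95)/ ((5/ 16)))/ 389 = 4805382/ 184775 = 26.01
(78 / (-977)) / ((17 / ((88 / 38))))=-3432 / 315571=-0.01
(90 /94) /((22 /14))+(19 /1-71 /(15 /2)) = 10.14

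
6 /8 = 0.75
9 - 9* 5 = -36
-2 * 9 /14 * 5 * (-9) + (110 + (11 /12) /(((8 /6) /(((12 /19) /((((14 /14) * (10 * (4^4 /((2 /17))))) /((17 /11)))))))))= 167.86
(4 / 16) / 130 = 1 / 520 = 0.00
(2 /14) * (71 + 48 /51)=1223 /119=10.28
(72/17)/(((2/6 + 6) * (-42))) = -36/2261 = -0.02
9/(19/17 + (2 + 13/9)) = 1377/698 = 1.97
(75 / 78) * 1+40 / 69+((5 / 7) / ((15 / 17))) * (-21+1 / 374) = -355857 / 23023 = -15.46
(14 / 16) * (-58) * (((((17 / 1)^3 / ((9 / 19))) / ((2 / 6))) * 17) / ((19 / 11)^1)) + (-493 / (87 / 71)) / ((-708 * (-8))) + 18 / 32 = -264087380137 / 16992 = -15541865.59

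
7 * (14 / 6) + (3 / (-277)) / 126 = 190021 / 11634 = 16.33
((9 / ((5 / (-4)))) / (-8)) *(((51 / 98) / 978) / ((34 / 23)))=207 / 638960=0.00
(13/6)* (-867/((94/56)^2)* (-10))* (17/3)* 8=2002931840/6627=302238.09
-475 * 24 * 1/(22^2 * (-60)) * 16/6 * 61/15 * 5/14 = 11590/7623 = 1.52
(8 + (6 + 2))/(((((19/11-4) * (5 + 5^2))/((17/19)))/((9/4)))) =-1122/2375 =-0.47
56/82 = 28/41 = 0.68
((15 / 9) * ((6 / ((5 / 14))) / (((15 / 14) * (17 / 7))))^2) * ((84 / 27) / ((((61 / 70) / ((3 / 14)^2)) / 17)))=15059072 / 77775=193.62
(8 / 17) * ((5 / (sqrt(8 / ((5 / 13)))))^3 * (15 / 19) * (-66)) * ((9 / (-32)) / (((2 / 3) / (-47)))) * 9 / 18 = -392596875 * sqrt(130) / 13974272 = -320.32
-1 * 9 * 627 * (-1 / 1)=5643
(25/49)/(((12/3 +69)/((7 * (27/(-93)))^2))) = 2025/70153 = 0.03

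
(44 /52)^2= 121 /169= 0.72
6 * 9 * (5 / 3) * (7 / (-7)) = -90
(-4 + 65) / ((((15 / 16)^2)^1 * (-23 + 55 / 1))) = 488 / 225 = 2.17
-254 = -254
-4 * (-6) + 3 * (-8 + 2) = 6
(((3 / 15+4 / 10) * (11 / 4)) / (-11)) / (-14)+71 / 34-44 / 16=-3099 / 4760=-0.65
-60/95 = -12/19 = -0.63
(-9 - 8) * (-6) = 102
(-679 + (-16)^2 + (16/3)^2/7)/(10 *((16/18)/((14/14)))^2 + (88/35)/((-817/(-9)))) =-970338645/18364952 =-52.84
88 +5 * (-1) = 83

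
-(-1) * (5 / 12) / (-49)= -5 / 588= -0.01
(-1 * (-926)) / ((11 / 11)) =926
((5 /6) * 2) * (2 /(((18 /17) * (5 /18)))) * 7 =238 /3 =79.33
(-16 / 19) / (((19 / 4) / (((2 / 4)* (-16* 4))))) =2048 / 361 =5.67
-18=-18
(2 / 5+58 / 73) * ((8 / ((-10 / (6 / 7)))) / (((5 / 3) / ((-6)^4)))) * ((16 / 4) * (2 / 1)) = -325472256 / 63875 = -5095.46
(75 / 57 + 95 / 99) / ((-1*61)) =-4280 / 114741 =-0.04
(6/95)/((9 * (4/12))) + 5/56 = 587/5320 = 0.11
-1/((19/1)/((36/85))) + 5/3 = 7967/4845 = 1.64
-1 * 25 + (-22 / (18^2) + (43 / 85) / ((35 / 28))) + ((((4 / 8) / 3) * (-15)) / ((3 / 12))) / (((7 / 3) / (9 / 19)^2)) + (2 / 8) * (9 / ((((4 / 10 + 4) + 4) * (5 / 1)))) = -17795940313 / 695935800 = -25.57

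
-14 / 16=-0.88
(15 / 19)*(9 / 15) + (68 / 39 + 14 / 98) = 12242 / 5187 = 2.36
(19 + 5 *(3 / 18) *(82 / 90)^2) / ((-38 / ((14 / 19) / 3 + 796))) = -1085882743 / 2631690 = -412.62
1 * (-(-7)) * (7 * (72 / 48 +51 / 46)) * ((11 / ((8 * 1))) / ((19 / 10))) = 40425 / 437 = 92.51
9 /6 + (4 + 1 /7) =5.64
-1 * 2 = -2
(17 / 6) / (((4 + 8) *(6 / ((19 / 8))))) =323 / 3456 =0.09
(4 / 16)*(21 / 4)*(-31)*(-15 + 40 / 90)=28427 / 48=592.23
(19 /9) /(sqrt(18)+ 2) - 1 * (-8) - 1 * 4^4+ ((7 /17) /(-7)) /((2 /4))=-266057 /1071+ 19 * sqrt(2) /42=-247.78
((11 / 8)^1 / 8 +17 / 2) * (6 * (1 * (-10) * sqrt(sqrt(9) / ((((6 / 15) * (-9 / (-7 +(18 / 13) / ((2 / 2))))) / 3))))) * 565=-4703625 * sqrt(9490) / 416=-1101469.47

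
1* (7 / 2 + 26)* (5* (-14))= -2065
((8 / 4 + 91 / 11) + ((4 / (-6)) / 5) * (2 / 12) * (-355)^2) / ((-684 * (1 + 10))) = 138119 / 372438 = 0.37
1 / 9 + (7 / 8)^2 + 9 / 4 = 1801 / 576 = 3.13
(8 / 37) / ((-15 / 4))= -32 / 555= -0.06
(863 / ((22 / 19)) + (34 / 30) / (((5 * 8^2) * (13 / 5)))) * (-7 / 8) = -716222269 / 1098240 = -652.15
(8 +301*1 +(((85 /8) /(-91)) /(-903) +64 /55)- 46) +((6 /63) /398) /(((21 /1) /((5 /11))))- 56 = 208.16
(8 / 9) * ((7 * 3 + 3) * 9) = 192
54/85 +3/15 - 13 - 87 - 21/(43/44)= -440987/3655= -120.65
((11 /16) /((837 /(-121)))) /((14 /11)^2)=-161051 /2624832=-0.06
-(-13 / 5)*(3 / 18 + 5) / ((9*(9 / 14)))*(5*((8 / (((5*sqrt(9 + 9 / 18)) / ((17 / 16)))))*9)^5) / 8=4373.76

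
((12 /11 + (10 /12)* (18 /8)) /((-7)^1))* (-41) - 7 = 6389 /616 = 10.37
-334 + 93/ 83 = -27629/ 83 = -332.88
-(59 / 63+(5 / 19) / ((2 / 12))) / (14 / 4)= -6022 / 8379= -0.72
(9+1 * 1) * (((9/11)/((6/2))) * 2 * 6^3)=12960/11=1178.18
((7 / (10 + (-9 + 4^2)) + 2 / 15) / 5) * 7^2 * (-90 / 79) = -6.09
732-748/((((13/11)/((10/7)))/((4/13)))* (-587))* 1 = 508645292/694421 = 732.47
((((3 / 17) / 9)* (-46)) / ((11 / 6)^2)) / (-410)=0.00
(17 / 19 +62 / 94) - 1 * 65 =-56657 / 893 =-63.45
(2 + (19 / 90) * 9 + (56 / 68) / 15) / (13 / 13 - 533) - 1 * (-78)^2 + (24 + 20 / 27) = -14796002153 / 2441880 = -6059.27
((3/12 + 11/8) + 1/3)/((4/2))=47/48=0.98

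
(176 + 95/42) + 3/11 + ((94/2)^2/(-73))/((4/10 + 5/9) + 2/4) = 696934709/4418106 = 157.75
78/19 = 4.11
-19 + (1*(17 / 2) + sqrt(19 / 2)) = -21 / 2 + sqrt(38) / 2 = -7.42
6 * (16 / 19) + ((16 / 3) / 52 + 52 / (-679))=2555248 / 503139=5.08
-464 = -464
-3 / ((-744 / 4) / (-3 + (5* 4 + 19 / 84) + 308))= 27319 / 5208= 5.25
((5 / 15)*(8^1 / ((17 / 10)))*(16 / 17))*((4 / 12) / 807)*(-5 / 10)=-640 / 2099007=-0.00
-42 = -42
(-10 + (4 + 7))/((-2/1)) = -1/2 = -0.50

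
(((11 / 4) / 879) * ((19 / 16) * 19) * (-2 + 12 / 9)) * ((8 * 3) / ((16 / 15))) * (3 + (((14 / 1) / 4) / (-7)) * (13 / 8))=-694925 / 300032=-2.32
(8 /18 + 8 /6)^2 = 256 /81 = 3.16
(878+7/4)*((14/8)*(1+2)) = 73899/16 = 4618.69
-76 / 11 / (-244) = 0.03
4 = 4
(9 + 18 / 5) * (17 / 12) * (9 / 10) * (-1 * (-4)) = 3213 / 50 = 64.26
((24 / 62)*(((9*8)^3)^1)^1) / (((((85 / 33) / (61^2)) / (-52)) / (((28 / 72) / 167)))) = -11121957310464 / 440045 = -25274590.80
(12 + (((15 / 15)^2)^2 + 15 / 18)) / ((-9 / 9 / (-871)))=72293 / 6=12048.83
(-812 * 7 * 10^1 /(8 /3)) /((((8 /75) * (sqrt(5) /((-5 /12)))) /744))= 49557375 * sqrt(5) /4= 27703414.82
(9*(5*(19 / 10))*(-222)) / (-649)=18981 / 649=29.25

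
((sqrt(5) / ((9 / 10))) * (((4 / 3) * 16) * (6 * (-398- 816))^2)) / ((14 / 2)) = 3772917760 * sqrt(5) / 21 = 401738123.09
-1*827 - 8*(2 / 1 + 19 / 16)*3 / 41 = -67967 / 82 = -828.87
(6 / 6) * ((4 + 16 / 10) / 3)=28 / 15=1.87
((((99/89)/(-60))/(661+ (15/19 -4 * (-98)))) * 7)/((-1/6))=4389/5939860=0.00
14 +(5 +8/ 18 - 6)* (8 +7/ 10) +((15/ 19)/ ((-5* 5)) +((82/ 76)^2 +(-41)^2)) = 36633541/ 21660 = 1691.30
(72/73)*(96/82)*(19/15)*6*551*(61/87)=50736384/14965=3390.34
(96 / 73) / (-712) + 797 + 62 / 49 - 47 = 239166976 / 318353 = 751.26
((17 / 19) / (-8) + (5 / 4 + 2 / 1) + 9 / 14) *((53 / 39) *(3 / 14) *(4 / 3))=71073 / 48412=1.47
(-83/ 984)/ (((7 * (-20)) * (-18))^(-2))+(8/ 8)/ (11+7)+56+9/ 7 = -2766890575/ 5166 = -535596.32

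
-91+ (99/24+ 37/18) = -6107/72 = -84.82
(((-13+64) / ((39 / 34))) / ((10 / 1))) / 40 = 289 / 2600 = 0.11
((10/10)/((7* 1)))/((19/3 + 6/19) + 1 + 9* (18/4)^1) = 0.00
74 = 74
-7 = -7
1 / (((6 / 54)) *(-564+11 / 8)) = -72 / 4501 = -0.02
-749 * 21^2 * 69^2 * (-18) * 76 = 2151318371832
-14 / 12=-7 / 6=-1.17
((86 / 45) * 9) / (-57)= -0.30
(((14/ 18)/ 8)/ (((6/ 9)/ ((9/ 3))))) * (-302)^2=159607/ 4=39901.75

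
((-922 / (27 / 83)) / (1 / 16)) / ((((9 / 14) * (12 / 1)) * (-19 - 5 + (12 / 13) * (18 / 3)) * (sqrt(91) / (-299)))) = -11440637 * sqrt(91) / 10935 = -9980.50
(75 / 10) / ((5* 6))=1 / 4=0.25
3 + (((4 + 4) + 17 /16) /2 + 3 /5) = 1301 /160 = 8.13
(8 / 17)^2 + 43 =12491 / 289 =43.22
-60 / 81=-20 / 27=-0.74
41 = 41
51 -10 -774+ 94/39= -28493/39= -730.59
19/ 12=1.58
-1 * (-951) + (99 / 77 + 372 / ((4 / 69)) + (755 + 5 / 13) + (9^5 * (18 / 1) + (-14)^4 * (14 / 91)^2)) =1268076539 / 1183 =1071915.92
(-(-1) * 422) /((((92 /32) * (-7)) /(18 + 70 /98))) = -442256 /1127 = -392.42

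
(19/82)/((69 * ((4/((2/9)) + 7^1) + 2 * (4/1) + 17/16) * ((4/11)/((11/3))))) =4598/4625415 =0.00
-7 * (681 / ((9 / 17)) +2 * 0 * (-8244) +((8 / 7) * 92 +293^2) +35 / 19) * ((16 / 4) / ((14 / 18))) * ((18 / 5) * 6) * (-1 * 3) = 27068011056 / 133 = 203518880.12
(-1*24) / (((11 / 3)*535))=-72 / 5885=-0.01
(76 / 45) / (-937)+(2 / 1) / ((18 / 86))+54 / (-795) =7066136 / 744915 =9.49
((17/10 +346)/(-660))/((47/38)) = -22021/51700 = -0.43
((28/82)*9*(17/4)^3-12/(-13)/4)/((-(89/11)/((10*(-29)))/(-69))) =-443266652565/758992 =-584020.19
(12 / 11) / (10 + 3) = 12 / 143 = 0.08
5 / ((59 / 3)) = 15 / 59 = 0.25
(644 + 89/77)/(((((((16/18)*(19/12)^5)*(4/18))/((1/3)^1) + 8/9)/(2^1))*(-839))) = -41719142016/184076364241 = -0.23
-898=-898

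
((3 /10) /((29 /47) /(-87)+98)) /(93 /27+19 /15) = 3807 /5858408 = 0.00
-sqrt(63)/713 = -0.01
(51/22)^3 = 132651/10648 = 12.46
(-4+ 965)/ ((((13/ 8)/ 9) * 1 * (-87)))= -23064/ 377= -61.18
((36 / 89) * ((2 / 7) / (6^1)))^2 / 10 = 72 / 1940645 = 0.00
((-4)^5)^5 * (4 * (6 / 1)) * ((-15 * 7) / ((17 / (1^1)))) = 2837267765243412480 / 17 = 166898103837847792.94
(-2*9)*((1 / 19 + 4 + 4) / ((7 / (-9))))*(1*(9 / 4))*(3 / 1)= 334611 / 266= 1257.94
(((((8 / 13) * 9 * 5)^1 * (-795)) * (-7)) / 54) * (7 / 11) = 259700 / 143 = 1816.08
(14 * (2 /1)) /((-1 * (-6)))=14 /3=4.67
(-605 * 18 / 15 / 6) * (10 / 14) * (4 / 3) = -2420 / 21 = -115.24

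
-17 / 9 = -1.89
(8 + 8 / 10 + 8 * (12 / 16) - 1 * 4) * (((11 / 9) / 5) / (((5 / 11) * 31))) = 726 / 3875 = 0.19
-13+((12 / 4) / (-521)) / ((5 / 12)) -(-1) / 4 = -132999 / 10420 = -12.76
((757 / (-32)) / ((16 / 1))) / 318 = -757 / 162816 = -0.00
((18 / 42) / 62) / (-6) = -1 / 868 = -0.00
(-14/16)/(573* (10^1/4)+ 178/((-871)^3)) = -4625434177/7572496522636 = -0.00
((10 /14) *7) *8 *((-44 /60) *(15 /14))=-220 /7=-31.43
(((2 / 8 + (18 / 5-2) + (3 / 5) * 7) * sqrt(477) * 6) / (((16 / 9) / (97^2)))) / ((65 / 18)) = 829958481 * sqrt(53) / 5200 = 1161959.41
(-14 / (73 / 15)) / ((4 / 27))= -2835 / 146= -19.42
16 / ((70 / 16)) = 128 / 35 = 3.66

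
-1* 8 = -8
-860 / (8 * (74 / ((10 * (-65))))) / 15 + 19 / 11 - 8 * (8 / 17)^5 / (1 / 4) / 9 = 671915881589 / 10401872382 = 64.60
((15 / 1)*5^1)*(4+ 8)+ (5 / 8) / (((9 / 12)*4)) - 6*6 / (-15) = 108313 / 120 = 902.61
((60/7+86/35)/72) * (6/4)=193/840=0.23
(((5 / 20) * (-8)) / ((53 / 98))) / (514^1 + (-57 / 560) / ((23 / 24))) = -0.01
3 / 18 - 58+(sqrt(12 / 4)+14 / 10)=-1693 / 30+sqrt(3)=-54.70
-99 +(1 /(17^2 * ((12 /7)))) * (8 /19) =-1630813 /16473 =-99.00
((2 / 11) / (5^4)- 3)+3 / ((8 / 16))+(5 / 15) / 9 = 563804 / 185625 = 3.04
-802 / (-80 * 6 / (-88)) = -4411 / 30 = -147.03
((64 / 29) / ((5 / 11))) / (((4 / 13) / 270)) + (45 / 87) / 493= 60911151 / 14297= 4260.41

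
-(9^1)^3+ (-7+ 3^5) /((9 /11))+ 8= -3893 /9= -432.56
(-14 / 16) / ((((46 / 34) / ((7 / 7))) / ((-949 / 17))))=6643 / 184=36.10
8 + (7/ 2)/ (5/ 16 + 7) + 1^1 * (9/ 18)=2101/ 234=8.98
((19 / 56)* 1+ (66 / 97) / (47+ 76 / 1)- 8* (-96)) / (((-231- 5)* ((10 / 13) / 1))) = -2224554943 / 525600320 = -4.23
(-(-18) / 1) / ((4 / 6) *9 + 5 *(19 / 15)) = 54 / 37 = 1.46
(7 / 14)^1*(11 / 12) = 11 / 24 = 0.46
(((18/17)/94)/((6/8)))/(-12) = -1/799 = -0.00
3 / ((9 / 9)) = 3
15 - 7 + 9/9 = 9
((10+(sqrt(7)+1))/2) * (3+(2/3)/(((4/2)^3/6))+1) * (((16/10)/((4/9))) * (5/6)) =27 * sqrt(7)/4+297/4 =92.11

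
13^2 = 169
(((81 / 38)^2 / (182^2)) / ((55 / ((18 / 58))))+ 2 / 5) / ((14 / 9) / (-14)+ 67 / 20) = 274646454993 / 2223869075428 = 0.12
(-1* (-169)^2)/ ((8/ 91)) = -324881.38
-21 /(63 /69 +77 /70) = -4830 /463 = -10.43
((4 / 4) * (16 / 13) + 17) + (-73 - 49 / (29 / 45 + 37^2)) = -43912073 / 801242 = -54.81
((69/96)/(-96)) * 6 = -23/512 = -0.04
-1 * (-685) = 685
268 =268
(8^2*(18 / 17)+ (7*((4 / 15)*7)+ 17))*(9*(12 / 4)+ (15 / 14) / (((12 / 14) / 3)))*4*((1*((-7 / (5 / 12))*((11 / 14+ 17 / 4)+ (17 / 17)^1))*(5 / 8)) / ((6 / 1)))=-172857763 / 1360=-127101.30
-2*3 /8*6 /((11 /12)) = -54 /11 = -4.91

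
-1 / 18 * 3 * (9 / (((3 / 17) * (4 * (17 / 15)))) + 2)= -53 / 24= -2.21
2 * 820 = 1640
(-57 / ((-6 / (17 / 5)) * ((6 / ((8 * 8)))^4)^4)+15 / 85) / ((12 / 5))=3319105837751964399801507023 / 8781531084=377964367033830156.60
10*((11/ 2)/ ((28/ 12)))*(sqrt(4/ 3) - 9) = -1485/ 7 + 110*sqrt(3)/ 7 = -184.92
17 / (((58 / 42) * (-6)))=-119 / 58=-2.05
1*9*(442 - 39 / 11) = 43407 / 11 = 3946.09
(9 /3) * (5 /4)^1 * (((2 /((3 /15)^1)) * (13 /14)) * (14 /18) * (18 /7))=975 /14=69.64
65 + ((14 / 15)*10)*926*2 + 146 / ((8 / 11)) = 210613 / 12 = 17551.08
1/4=0.25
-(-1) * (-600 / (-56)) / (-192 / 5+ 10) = -375 / 994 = -0.38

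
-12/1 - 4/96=-289/24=-12.04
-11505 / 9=-1278.33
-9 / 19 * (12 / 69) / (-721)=36 / 315077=0.00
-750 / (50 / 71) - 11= -1076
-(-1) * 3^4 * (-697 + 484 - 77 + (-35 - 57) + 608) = 18306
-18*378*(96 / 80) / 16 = -5103 / 10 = -510.30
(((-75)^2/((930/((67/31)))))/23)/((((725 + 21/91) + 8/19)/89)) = 552322875/7923306616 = 0.07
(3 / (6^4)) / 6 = 1 / 2592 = 0.00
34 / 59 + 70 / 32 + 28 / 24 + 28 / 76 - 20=-844847 / 53808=-15.70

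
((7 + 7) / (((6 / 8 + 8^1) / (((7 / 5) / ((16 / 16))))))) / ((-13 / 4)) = -224 / 325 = -0.69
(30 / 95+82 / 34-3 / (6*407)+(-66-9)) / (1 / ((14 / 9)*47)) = -694641059 / 131461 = -5284.01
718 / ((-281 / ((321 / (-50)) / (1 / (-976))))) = -112473264 / 7025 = -16010.43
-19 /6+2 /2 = -13 /6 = -2.17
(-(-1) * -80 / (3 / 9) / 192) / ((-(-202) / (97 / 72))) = -485 / 58176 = -0.01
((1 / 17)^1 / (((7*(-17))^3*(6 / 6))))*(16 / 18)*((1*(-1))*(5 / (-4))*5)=-50 / 257829327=-0.00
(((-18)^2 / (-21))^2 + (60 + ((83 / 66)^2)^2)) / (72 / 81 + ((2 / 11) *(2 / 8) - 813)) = -279432502273 / 755027840952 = -0.37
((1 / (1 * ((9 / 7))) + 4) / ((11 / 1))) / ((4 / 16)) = 172 / 99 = 1.74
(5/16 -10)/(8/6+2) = -93/32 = -2.91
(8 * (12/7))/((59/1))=0.23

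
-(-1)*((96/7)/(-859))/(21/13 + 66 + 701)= -0.00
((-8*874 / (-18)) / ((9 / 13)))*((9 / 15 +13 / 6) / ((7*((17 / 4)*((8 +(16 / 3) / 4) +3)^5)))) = 0.00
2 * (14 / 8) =7 / 2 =3.50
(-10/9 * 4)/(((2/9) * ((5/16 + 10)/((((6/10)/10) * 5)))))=-0.58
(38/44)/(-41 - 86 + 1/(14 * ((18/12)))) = -399/58652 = -0.01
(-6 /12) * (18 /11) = -9 /11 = -0.82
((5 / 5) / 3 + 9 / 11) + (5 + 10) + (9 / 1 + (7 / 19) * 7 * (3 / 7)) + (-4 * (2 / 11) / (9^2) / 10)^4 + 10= 271352386542542989 / 7484183625661875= 36.26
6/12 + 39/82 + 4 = 204/41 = 4.98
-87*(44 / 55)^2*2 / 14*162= -225504 / 175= -1288.59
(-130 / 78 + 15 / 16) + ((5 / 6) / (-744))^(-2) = 956509333 / 1200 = 797091.11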